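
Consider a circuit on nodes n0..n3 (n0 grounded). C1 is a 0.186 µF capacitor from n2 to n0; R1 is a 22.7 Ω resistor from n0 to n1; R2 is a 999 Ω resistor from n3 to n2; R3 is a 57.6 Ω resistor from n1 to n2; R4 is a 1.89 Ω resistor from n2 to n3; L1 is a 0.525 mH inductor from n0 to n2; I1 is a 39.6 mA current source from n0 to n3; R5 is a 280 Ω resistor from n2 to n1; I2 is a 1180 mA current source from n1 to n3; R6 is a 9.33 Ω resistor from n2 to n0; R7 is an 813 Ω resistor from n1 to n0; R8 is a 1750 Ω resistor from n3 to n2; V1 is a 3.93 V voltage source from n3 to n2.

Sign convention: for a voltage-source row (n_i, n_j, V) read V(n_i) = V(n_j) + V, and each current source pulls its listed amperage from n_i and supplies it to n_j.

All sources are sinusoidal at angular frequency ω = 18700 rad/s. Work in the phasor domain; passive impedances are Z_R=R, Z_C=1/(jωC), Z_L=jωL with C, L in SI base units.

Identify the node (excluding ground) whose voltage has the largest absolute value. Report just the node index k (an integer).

1

Apply KCL at each of the 3 non-ground nodes and solve the resulting linear system.
Node n1: branches {R1, R3, R5, I2, R7} → V_1 = -16.49+1.077j
Node n2: branches {C1, R2, R3, R4, L1, R5, R6, R8, V1} → V_2 = 4.208+3.408j
Node n3: branches {R2, R4, I1, I2, R8, V1} → V_3 = 8.138+3.408j
Source currents: i(V1)=-0.8659+0.000j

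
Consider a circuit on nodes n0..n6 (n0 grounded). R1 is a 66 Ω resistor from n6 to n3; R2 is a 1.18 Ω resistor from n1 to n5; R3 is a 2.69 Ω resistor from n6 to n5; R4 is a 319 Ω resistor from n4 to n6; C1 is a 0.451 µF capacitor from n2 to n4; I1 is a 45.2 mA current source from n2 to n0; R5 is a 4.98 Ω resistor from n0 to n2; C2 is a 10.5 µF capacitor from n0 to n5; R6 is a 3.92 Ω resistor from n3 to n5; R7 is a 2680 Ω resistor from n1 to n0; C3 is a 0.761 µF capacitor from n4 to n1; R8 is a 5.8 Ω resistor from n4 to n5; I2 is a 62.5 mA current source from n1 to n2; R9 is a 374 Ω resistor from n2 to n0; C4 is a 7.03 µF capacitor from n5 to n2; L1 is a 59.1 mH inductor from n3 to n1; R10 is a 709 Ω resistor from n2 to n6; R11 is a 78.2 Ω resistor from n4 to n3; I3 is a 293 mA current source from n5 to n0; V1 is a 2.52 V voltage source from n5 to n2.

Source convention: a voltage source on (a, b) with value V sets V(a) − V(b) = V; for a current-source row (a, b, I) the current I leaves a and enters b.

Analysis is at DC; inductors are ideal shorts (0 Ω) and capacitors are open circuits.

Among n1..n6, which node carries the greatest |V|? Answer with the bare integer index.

MNA unknowns: 6 node voltages V₁..V_6 plus 2 source currents (L1, V1)
R1: Y=0.01515 on G[6,3]
R2: Y=0.8475 on G[1,5]
R3: Y=0.3717 on G[6,5]
R4: Y=0.003135 on G[4,6]
C1: Y=0.000 on G[2,4]
I1: z[2]−=0.0452, z[0]+=0.0452
R5: Y=0.2008 on G[0,2]
C2: Y=0.000 on G[0,5]
R6: Y=0.2551 on G[3,5]
R7: Y=0.0003731 on G[1,0]
C3: Y=0.000 on G[4,1]
R8: Y=0.1724 on G[4,5]
I2: z[1]−=0.0625, z[2]+=0.0625
R9: Y=0.002674 on G[2,0]
C4: Y=0.000 on G[5,2]
L1: row V3−V1=0, i_L1 at 3,1
R10: Y=0.001410 on G[2,6]
R11: Y=0.01279 on G[4,3]
I3: z[5]−=0.293, z[0]+=0.293
V1: row V5−V2=2.52, i_V1 at 5,2
solve → V1=0.8007, V2=-1.664, V3=0.8007, V4=0.8525, V5=0.8564, V6=0.8452
aux → i_L1=0.01556, i_V1=-0.3593

2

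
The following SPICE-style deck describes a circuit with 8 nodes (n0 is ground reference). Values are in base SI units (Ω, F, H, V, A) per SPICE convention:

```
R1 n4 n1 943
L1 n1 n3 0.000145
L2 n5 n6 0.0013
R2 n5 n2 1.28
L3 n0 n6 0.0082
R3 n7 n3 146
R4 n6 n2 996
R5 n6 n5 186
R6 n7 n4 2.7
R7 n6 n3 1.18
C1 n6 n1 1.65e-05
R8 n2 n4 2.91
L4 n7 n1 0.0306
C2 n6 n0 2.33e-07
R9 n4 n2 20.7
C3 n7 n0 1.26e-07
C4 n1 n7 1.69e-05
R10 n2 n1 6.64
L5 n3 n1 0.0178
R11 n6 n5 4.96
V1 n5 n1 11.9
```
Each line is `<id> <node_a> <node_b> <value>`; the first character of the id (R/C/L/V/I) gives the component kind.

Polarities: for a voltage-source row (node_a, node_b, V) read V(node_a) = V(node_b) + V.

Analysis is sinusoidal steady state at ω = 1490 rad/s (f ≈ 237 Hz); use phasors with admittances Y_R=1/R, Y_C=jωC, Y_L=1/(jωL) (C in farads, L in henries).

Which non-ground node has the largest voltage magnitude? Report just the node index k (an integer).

5

MNA unknowns: 7 node voltages V₁..V_7 plus 1 source current (V1)
R1: Y=0.001060+0.000j on G[4,1]
L1: Y=0.000-4.629j on G[1,3]
L2: Y=0.000-0.5163j on G[5,6]
R2: Y=0.7812+0.000j on G[5,2]
L3: Y=0.000-0.08185j on G[0,6]
R3: Y=0.006849+0.000j on G[7,3]
R4: Y=0.001004+0.000j on G[6,2]
R5: Y=0.005376+0.000j on G[6,5]
R6: Y=0.3704+0.000j on G[7,4]
R7: Y=0.8475+0.000j on G[6,3]
C1: Y=0.000+0.02459j on G[6,1]
R8: Y=0.3436+0.000j on G[2,4]
L4: Y=0.000-0.02193j on G[7,1]
C2: Y=0.000+0.0003472j on G[6,0]
R9: Y=0.04831+0.000j on G[4,2]
C3: Y=0.000+0.0001877j on G[7,0]
C4: Y=0.000+0.02518j on G[1,7]
R10: Y=0.1506+0.000j on G[2,1]
L5: Y=0.000-0.03770j on G[3,1]
R11: Y=0.2016+0.000j on G[6,5]
V1: row V5−V1=11.9, i_V1 at 5,1
solve → V1=-4.398+3.222j, V2=5.496+3.191j, V3=-3.689+3.907j, V4=5.316+3.125j, V5=7.502+3.222j, V6=0.01187+0.007035j, V7=5.152+3.054j
aux → i_V1=-4.777+3.177j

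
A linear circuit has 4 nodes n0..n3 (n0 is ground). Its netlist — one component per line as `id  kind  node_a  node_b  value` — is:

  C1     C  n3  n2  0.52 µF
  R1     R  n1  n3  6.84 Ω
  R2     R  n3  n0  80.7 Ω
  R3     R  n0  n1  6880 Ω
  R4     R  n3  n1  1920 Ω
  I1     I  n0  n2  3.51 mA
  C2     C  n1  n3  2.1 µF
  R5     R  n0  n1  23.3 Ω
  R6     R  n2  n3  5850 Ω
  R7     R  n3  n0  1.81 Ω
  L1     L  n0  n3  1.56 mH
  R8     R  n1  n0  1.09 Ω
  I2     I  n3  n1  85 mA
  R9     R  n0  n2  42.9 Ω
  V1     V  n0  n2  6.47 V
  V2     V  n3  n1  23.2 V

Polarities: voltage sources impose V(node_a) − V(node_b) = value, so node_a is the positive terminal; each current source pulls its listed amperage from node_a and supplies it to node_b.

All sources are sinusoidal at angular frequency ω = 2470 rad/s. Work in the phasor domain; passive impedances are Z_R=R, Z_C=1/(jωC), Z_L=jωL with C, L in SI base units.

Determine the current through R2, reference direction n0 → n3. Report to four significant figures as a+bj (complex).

-0.1760-0.02972j A

Element admittances at ω=2470 rad/s:
  Y(C1) = 0.000+0.001284j S between n3,n2
  Y(R1) = 0.1462+0.000j S between n1,n3
  Y(R2) = 0.01239+0.000j S between n3,n0
  Y(R3) = 0.0001453+0.000j S between n0,n1
  Y(R4) = 0.0005208+0.000j S between n3,n1
  I1: injects 0.00351 A into n2 (from n0)
  Y(C2) = 0.000+0.005187j S between n1,n3
  Y(R5) = 0.04292+0.000j S between n0,n1
  Y(R6) = 0.0001709+0.000j S between n2,n3
  Y(R7) = 0.5525+0.000j S between n3,n0
  Y(L1) = 0.000-0.2595j S between n0,n3
  Y(R8) = 0.9174+0.000j S between n1,n0
  I2: injects 0.085 A into n1 (from n3)
  Y(R9) = 0.02331+0.000j S between n0,n2
  V1: constraint V(n0)−V(n2) = 6.47
  V2: constraint V(n3)−V(n1) = 23.2
Assemble and solve the 5×5 MNA system:
  V(n1)=-9.000+2.398j  V(n2)=-6.470+0.000j  V(n3)=14.20+2.398j
  i(V1)=-0.1548-0.02696j  i(V2)=-12.13+2.183j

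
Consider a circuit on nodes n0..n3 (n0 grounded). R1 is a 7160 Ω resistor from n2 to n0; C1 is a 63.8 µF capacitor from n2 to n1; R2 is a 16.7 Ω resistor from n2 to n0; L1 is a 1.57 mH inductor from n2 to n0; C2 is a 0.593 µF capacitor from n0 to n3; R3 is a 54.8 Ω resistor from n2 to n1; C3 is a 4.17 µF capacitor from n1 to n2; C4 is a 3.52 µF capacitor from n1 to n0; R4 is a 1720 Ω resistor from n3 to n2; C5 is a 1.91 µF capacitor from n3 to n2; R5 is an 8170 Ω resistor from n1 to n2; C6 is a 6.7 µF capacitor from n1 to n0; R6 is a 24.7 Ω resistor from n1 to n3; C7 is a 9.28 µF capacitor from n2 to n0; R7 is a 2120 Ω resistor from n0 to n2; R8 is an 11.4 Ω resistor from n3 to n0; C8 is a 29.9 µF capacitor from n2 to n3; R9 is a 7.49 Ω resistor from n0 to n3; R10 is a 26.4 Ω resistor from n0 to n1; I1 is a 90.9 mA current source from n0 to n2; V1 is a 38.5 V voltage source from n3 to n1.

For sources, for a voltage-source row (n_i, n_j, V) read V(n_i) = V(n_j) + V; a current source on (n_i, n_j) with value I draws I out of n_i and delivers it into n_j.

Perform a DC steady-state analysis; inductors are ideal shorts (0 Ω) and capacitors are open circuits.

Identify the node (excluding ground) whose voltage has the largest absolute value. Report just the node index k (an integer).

Element admittances at DC:
  Y(R1) = 0.0001397 S between n2,n0
  Y(C1) = 0.000 S between n2,n1
  Y(R2) = 0.05988 S between n2,n0
  L1: short n2↔n0 (DC inductor)
  Y(C2) = 0.000 S between n0,n3
  Y(R3) = 0.01825 S between n2,n1
  Y(C3) = 0.000 S between n1,n2
  Y(C4) = 0.000 S between n1,n0
  Y(R4) = 0.0005814 S between n3,n2
  Y(C5) = 0.000 S between n3,n2
  Y(R5) = 0.0001224 S between n1,n2
  Y(C6) = 0.000 S between n1,n0
  Y(R6) = 0.04049 S between n1,n3
  Y(C7) = 0.000 S between n2,n0
  Y(R7) = 0.0004717 S between n0,n2
  Y(R8) = 0.08772 S between n3,n0
  Y(C8) = 0.000 S between n2,n3
  Y(R9) = 0.1335 S between n0,n3
  Y(R10) = 0.03788 S between n0,n1
  I1: injects 0.0909 A into n2 (from n0)
  V1: constraint V(n3)−V(n1) = 38.5
Assemble and solve the 5×5 MNA system:
  V(n1)=-30.71  V(n2)=0.000  V(n3)=7.788
  i(L1)=-0.4688  i(V1)=-3.286

1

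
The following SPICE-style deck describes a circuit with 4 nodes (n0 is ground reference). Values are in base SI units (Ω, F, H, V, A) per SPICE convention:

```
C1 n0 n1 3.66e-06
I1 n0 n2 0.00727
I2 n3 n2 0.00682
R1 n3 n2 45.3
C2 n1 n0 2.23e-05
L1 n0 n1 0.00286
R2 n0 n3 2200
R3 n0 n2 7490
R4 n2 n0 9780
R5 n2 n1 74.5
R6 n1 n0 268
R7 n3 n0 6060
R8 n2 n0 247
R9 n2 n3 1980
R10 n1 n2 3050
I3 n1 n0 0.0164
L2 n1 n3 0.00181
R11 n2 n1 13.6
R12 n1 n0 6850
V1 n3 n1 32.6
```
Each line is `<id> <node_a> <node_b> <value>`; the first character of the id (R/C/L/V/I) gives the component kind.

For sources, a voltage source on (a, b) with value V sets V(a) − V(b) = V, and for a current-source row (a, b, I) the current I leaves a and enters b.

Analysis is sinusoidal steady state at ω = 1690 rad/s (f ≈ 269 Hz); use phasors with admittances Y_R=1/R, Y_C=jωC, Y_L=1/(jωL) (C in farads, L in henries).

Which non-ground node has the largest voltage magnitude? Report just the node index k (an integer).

3

Apply KCL at each of the 3 non-ground nodes and solve the resulting linear system.
Node n1: branches {C1, C2, L1, R5, R6, R10, I3, L2, R11, R12, V1} → V_1 = -0.01859-0.3516j
Node n2: branches {I1, I2, R1, R3, R4, R5, R8, R9, R10, R11} → V_2 = 6.554-0.3384j
Node n3: branches {I2, R1, R2, R7, R9, L2, V1} → V_3 = 32.58-0.3516j
Source currents: i(V1)=-0.6147+10.66j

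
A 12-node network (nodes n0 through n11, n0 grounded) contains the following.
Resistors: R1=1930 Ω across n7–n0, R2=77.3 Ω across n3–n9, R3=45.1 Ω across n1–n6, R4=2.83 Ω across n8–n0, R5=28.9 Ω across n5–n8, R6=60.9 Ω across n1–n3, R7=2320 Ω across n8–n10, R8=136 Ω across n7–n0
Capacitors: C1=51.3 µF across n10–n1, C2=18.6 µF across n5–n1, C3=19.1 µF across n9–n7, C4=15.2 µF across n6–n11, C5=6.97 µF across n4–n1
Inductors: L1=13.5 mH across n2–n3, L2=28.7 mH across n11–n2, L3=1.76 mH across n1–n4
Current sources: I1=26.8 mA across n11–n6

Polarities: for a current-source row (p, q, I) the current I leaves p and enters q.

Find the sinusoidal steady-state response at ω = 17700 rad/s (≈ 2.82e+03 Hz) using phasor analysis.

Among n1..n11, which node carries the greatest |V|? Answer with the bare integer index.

Apply KCL at each of the 11 non-ground nodes and solve the resulting linear system.
Node n1: branches {C1, R3, C2, L3, R6, C5} → V_1 = -0.0008595-4.386e-05j
Node n2: branches {L1, L2} → V_2 = 0.001564+0.03226j
Node n3: branches {R2, L1, R6} → V_3 = 0.005533+0.0007272j
Node n4: branches {L3, C5} → V_4 = -0.0008595-4.386e-05j
Node n5: branches {C2, R5} → V_5 = -0.0008475-0.0001249j
Node n6: branches {R3, C4, I1} → V_6 = -0.006812-0.0007930j
Node n7: branches {R1, C3, R8} → V_7 = 0.003433+0.0005018j
Node n8: branches {R4, R5, R7} → V_8 = -7.646e-05-1.118e-05j
Node n9: branches {R2, C3} → V_9 = 0.003444+0.0004219j
Node n10: branches {C1, R7} → V_10 = -0.0008595-4.423e-05j
Node n11: branches {L2, C4, I1} → V_11 = -0.006874+0.09931j

11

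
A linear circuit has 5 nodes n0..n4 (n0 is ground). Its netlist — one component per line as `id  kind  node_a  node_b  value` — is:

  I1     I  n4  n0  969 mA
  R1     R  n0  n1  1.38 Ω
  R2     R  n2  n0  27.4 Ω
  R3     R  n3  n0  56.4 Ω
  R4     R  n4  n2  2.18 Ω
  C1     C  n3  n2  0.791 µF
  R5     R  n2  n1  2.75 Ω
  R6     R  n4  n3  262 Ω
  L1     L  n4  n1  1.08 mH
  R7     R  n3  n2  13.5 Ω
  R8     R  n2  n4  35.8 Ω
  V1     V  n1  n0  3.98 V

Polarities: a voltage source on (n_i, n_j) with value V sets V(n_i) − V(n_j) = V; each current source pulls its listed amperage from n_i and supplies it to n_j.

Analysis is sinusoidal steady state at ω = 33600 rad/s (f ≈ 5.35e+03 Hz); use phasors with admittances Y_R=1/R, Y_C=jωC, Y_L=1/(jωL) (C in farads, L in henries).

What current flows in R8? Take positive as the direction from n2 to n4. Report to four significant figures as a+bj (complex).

0.05433+0.007398j A

MNA unknowns: 4 node voltages V₁..V_4 plus 1 source current (V1)
I1: z[4]−=0.969, z[0]+=0.969
R1: Y=0.7246+0.000j on G[0,1]
R2: Y=0.03650+0.000j on G[2,0]
R3: Y=0.01773+0.000j on G[3,0]
R4: Y=0.4587+0.000j on G[4,2]
C1: Y=0.000+0.02658j on G[3,2]
R5: Y=0.3636+0.000j on G[2,1]
R6: Y=0.003817+0.000j on G[4,3]
L1: Y=0.000-0.02756j on G[4,1]
R7: Y=0.07407+0.000j on G[3,2]
R8: Y=0.02793+0.000j on G[2,4]
V1: row V1−V0=3.98, i_V1 at 1,0
solve → V1=3.980+0.000j, V2=1.194-0.3172j, V3=0.9290-0.1952j, V4=-0.7508-0.5820j
aux → i_V1=-3.913+0.01504j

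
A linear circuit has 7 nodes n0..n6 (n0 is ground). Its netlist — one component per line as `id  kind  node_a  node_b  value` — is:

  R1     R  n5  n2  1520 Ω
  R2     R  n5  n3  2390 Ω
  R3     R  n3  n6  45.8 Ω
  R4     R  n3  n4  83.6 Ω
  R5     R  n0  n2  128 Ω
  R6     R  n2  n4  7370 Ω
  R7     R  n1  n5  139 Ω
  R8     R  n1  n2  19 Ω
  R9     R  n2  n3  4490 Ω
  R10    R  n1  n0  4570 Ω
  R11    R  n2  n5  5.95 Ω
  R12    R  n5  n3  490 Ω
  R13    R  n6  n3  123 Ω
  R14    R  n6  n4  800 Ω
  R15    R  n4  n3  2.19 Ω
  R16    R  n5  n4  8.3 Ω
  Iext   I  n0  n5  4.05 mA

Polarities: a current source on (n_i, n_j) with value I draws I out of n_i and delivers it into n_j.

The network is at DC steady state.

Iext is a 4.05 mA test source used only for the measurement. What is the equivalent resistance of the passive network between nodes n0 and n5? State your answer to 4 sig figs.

R_eq = 130.2 Ω

MNA unknowns: 6 node voltages V₁..V_6
R1: Y=0.0006579 on G[5,2]
R2: Y=0.0004184 on G[5,3]
R3: Y=0.02183 on G[3,6]
R4: Y=0.01196 on G[3,4]
R5: Y=0.007812 on G[0,2]
R6: Y=0.0001357 on G[2,4]
R7: Y=0.007194 on G[1,5]
R8: Y=0.05263 on G[1,2]
R9: Y=0.0002227 on G[2,3]
R10: Y=0.0002188 on G[1,0]
R11: Y=0.1681 on G[2,5]
R12: Y=0.002041 on G[5,3]
R13: Y=0.008130 on G[6,3]
R14: Y=0.001250 on G[6,4]
R15: Y=0.4566 on G[4,3]
R16: Y=0.1205 on G[5,4]
Iext: z[0]−=0.00405, z[5]+=0.00405
solve → V1=0.5052, V2=0.5043, V3=0.5272, V4=0.5272, V5=0.5273, V6=0.5272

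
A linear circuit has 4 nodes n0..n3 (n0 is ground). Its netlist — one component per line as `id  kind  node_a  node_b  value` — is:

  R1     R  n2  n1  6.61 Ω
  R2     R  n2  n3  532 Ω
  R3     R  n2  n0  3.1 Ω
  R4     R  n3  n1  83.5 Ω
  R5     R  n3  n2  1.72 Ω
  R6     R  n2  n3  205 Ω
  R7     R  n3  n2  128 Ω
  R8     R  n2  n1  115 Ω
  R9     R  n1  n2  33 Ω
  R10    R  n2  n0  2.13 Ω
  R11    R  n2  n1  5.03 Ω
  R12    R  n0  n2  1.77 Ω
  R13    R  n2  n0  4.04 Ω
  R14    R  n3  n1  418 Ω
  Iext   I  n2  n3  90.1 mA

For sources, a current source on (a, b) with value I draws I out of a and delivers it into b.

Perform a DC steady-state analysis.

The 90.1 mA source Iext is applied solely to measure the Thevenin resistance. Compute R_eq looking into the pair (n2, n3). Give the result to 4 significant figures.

Apply KCL at each of the 3 non-ground nodes and solve the resulting linear system.
Node n1: branches {R1, R4, R8, R9, R11, R14} → V_1 = 0.005262
Node n2: branches {R1, R2, R3, R5, R6, R7, R8, R9, R10, R11, R12, R13, Iext} → V_2 = 0.000
Node n3: branches {R2, R4, R5, R6, R7, R14, Iext} → V_3 = 0.1477

R_eq = 1.640 Ω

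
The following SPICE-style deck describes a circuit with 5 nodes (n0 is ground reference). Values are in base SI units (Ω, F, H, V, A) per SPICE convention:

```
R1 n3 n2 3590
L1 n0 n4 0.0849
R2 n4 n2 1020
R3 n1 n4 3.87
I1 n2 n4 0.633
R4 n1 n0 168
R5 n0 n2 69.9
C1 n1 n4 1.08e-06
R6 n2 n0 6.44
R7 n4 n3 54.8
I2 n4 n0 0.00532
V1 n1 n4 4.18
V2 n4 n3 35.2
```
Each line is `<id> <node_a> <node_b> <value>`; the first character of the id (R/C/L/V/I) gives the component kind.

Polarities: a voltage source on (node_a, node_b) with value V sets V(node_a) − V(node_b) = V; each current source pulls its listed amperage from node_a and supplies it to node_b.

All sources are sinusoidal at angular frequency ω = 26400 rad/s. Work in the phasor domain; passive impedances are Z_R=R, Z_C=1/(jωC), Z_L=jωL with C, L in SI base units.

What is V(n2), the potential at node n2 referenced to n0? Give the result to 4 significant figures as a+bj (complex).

MNA unknowns: 4 node voltages V₁..V_4 plus 2 source currents (V1, V2)
R1: Y=0.0002786+0.000j on G[3,2]
L1: Y=0.000-0.0004462j on G[0,4]
R2: Y=0.0009804+0.000j on G[4,2]
R3: Y=0.2584+0.000j on G[1,4]
I1: z[2]−=0.633, z[4]+=0.633
R4: Y=0.005952+0.000j on G[1,0]
R5: Y=0.01431+0.000j on G[0,2]
C1: Y=0.000+0.02851j on G[1,4]
R6: Y=0.1553+0.000j on G[2,0]
R7: Y=0.01825+0.000j on G[4,3]
I2: z[4]−=0.00532, z[0]+=0.00532
V1: row V1−V4=4.18, i_V1 at 1,4
V2: row V4−V3=35.2, i_V2 at 4,3
solve → V1=88.26+5.209j, V2=-3.143+0.03838j, V3=48.88+5.209j, V4=84.08+5.209j
aux → i_V1=-1.605-0.1502j, i_V2=-0.6278+0.001440j

-3.143+0.03838j V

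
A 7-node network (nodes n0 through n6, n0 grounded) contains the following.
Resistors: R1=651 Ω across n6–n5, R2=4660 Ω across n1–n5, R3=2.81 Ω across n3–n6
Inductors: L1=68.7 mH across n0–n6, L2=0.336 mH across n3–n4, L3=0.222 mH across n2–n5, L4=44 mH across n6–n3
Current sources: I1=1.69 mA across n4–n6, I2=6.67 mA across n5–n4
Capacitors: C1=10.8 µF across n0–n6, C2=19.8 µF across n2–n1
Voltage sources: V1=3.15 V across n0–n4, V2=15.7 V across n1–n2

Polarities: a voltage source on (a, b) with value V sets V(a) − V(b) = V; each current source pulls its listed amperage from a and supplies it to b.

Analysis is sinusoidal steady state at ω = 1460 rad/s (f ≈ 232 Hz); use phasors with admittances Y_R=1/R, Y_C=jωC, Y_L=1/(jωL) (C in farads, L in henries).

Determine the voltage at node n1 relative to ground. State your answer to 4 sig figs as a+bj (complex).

8.183+0.04765j V

Apply KCL at each of the 6 non-ground nodes and solve the resulting linear system.
Node n1: branches {R2, C2, V2} → V_1 = 8.183+0.04765j
Node n2: branches {L3, C2, V2} → V_2 = -7.517+0.04765j
Node n3: branches {L2, R3, L4} → V_3 = -3.159-0.002304j
Node n4: branches {L2, I1, I2, V1} → V_4 = -3.150+0.000j
Node n5: branches {R1, R2, L3, I2} → V_5 = -7.517+0.04874j
Node n6: branches {R1, L1, I1, C1, R3, L4} → V_6 = -3.174+0.04874j
Source currents: i(V1)=-0.0002826-0.01841j, i(V2)=-0.003369-0.4539j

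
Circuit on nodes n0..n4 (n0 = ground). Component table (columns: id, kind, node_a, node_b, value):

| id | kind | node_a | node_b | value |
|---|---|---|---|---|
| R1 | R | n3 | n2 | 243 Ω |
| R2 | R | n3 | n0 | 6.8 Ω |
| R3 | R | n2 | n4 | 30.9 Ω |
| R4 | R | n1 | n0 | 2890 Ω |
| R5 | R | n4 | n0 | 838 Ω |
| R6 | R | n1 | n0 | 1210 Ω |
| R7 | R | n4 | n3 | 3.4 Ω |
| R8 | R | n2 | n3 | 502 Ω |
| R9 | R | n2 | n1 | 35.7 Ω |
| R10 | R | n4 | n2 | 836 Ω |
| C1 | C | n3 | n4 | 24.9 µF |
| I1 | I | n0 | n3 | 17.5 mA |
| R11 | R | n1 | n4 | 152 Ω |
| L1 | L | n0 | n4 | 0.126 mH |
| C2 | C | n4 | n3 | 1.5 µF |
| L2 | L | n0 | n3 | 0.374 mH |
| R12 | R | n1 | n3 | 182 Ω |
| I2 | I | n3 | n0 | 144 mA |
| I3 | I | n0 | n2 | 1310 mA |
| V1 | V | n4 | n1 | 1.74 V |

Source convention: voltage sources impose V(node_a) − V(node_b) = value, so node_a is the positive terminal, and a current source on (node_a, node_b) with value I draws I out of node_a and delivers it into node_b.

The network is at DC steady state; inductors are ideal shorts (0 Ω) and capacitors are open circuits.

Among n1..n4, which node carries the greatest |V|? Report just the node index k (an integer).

2

MNA unknowns: 4 node voltages V₁..V_4 plus 3 source currents (L1, L2, V1)
R1: Y=0.004115 on G[3,2]
R2: Y=0.1471 on G[3,0]
R3: Y=0.03236 on G[2,4]
R4: Y=0.0003460 on G[1,0]
R5: Y=0.001193 on G[4,0]
R6: Y=0.0008264 on G[1,0]
R7: Y=0.2941 on G[4,3]
R8: Y=0.001992 on G[2,3]
R9: Y=0.02801 on G[2,1]
R10: Y=0.001196 on G[4,2]
C1: Y=0.000 on G[3,4]
I1: z[0]−=0.0175, z[3]+=0.0175
R11: Y=0.006579 on G[1,4]
L1: row V0−V4=0, i_L1 at 0,4
C2: Y=0.000 on G[4,3]
L2: row V0−V3=0, i_L2 at 0,3
R12: Y=0.005495 on G[1,3]
I2: z[3]−=0.144, z[0]+=0.144
I3: z[0]−=1.31, z[2]+=1.31
V1: row V4−V1=1.74, i_V1 at 4,1
solve → V1=-1.740, V2=18.64, V3=0.000, V4=0.000
aux → i_L1=-1.208, i_L2=0.02224, i_V1=-0.5938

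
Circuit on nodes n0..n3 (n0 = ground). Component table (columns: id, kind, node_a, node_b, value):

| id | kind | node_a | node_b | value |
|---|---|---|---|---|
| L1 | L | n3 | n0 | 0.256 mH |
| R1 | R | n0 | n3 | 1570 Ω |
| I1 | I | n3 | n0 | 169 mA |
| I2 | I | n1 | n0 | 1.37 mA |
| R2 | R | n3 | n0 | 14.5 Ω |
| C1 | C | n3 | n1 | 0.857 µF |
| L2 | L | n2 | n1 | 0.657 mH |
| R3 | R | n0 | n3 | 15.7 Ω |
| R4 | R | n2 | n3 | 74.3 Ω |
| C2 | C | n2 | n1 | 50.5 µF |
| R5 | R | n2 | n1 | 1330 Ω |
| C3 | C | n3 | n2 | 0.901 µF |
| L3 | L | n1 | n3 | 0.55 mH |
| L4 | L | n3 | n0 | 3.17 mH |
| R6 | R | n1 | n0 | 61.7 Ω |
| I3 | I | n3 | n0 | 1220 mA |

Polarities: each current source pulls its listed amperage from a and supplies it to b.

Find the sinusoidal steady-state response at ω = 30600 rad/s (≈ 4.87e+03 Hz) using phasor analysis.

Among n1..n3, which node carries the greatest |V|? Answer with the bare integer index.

3

Apply KCL at each of the 3 non-ground nodes and solve the resulting linear system.
Node n1: branches {I2, C1, L2, C2, R5, L3, R6} → V_1 = -2.909-1.768j
Node n2: branches {L2, R4, C2, R5, C3} → V_2 = -2.974-1.808j
Node n3: branches {L1, R1, I1, R2, C1, R3, R4, C3, L3, L4, I3} → V_3 = -4.973-4.932j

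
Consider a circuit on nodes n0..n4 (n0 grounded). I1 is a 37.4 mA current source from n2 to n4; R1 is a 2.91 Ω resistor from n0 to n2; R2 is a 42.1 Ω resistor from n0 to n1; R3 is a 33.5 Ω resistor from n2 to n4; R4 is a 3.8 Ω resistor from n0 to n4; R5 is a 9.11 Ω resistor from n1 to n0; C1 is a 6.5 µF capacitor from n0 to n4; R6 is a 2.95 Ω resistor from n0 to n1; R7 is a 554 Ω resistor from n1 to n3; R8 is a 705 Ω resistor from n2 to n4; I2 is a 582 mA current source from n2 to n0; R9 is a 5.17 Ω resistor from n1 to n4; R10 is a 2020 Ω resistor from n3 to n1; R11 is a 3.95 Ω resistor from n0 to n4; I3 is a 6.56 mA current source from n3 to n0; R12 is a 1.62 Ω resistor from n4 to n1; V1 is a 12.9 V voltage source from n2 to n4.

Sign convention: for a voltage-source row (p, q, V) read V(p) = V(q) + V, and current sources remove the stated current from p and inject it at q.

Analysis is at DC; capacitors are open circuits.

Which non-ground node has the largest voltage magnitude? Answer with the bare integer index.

2

Element admittances at DC:
  I1: injects 0.0374 A into n4 (from n2)
  Y(R1) = 0.3436 S between n0,n2
  Y(R2) = 0.02375 S between n0,n1
  Y(R3) = 0.02985 S between n2,n4
  Y(R4) = 0.2632 S between n0,n4
  Y(R5) = 0.1098 S between n1,n0
  Y(C1) = 0.000 S between n0,n4
  Y(R6) = 0.3390 S between n0,n1
  Y(R7) = 0.001805 S between n1,n3
  Y(R8) = 0.001418 S between n2,n4
  I2: injects 0.582 A into n0 (from n2)
  Y(R9) = 0.1934 S between n1,n4
  Y(R10) = 0.0004950 S between n3,n1
  Y(R11) = 0.2532 S between n0,n4
  I3: injects 0.00656 A into n0 (from n3)
  Y(R12) = 0.6173 S between n4,n1
  V1: constraint V(n2)−V(n4) = 12.9
Assemble and solve the 5×5 MNA system:
  V(n1)=-2.742  V(n2)=8.567  V(n3)=-5.594  V(n4)=-4.333
  i(V1)=-3.967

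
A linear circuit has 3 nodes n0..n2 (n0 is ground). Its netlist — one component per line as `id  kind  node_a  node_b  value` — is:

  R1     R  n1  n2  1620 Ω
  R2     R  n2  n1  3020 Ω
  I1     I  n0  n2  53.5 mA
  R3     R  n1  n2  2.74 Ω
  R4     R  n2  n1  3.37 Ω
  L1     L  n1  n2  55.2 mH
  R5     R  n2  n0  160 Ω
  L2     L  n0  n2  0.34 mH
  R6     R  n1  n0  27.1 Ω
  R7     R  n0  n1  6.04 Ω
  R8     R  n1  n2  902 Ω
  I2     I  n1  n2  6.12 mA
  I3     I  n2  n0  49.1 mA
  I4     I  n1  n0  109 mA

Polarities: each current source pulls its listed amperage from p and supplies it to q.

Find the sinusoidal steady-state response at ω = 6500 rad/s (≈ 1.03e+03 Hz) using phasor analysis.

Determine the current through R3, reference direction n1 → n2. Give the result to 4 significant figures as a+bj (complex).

-0.04390+0.01284j A

Element admittances at ω=6500 rad/s:
  Y(R1) = 0.0006173+0.000j S between n1,n2
  Y(R2) = 0.0003311+0.000j S between n2,n1
  I1: injects 0.0535 A into n2 (from n0)
  Y(R3) = 0.3650+0.000j S between n1,n2
  Y(R4) = 0.2967+0.000j S between n2,n1
  Y(L1) = 0.000-0.002787j S between n1,n2
  Y(R5) = 0.006250+0.000j S between n2,n0
  Y(L2) = 0.000-0.4525j S between n0,n2
  Y(R6) = 0.03690+0.000j S between n1,n0
  Y(R7) = 0.1656+0.000j S between n0,n1
  Y(R8) = 0.001109+0.000j S between n1,n2
  I2: injects 0.00612 A into n2 (from n1)
  I3: injects 0.0491 A into n0 (from n2)
  I4: injects 0.109 A into n0 (from n1)
Assemble and solve the 2×2 MNA system:
  V(n1)=-0.1747-0.1170j  V(n2)=-0.05447-0.1522j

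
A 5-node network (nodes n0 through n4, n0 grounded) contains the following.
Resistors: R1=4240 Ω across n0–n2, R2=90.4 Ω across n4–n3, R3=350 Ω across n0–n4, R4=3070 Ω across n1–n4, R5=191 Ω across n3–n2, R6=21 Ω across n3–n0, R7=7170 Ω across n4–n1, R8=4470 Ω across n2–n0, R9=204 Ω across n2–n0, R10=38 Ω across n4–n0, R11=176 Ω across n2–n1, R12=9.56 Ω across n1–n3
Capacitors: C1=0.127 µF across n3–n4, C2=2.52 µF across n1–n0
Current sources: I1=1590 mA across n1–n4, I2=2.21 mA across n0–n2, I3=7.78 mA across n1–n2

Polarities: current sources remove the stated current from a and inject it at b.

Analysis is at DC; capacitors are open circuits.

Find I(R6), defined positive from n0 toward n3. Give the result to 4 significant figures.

Apply KCL at each of the 4 non-ground nodes and solve the resulting linear system.
Node n1: branches {R4, R7, C2, I1, R11, R12, I3} → V_1 = -32.77
Node n2: branches {R1, R5, R8, I2, R9, R11, I3} → V_2 = -16.82
Node n3: branches {R2, R5, R6, C1, R12} → V_3 = -18.66
Node n4: branches {R2, R3, R4, R7, C1, I1, R10} → V_4 = 33.62

0.8884 A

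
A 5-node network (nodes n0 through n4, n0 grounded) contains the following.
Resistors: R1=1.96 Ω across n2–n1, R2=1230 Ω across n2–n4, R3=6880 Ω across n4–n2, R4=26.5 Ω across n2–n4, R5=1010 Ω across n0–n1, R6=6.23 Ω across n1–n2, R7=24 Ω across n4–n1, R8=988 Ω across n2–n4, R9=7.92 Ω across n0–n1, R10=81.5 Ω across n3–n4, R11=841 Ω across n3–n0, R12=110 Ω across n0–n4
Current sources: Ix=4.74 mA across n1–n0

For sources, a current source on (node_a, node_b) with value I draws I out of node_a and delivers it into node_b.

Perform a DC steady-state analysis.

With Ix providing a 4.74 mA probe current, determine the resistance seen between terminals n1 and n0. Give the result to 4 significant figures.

Apply KCL at each of the 4 non-ground nodes and solve the resulting linear system.
Node n1: branches {R1, R5, R6, R7, R9, Ix} → V_1 = -0.03478
Node n2: branches {R1, R2, R3, R4, R6, R8} → V_2 = -0.03456
Node n3: branches {R10, R11} → V_3 = -0.02810
Node n4: branches {R2, R3, R4, R7, R8, R10, R12} → V_4 = -0.03082

R_eq = 7.338 Ω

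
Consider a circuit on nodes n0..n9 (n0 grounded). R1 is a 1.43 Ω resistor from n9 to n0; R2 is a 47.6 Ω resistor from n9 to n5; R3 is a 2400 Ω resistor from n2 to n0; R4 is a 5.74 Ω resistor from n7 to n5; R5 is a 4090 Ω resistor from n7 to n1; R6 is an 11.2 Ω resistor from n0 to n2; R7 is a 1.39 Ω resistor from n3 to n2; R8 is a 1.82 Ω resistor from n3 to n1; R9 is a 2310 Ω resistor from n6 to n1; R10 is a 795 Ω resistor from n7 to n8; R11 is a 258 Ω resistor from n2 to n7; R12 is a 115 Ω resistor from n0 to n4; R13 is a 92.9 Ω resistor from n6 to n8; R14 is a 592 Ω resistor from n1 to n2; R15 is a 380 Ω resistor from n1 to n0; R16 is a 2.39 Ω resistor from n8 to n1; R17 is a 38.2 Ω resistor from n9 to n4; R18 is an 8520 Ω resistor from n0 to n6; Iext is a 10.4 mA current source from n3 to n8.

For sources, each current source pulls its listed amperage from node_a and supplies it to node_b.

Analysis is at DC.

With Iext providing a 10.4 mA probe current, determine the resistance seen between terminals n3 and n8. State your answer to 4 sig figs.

Element admittances at DC:
  Y(R1) = 0.6993 S between n9,n0
  Y(R2) = 0.02101 S between n9,n5
  Y(R3) = 0.0004167 S between n2,n0
  Y(R4) = 0.1742 S between n7,n5
  Y(R5) = 0.0002445 S between n7,n1
  Y(R6) = 0.08929 S between n0,n2
  Y(R7) = 0.7194 S between n3,n2
  Y(R8) = 0.5495 S between n3,n1
  Y(R9) = 0.0004329 S between n6,n1
  Y(R10) = 0.001258 S between n7,n8
  Y(R11) = 0.003876 S between n2,n7
  Y(R12) = 0.008696 S between n0,n4
  Y(R13) = 0.01076 S between n6,n8
  Y(R14) = 0.001689 S between n1,n2
  Y(R15) = 0.002632 S between n1,n0
  Y(R16) = 0.4184 S between n8,n1
  Y(R17) = 0.02618 S between n9,n4
  Y(R18) = 0.0001174 S between n0,n6
  Iext: injects 0.0104 A into n8 (from n3)
Assemble and solve the 9×9 MNA system:
  V(n1)=0.01747  V(n2)=-0.001025  V(n3)=-0.001214  V(n4)=4.382e-05  V(n5)=0.002020  V(n6)=0.04078  V(n7)=0.002256  V(n8)=0.04217  V(n9)=5.838e-05

R_eq = 4.171 Ω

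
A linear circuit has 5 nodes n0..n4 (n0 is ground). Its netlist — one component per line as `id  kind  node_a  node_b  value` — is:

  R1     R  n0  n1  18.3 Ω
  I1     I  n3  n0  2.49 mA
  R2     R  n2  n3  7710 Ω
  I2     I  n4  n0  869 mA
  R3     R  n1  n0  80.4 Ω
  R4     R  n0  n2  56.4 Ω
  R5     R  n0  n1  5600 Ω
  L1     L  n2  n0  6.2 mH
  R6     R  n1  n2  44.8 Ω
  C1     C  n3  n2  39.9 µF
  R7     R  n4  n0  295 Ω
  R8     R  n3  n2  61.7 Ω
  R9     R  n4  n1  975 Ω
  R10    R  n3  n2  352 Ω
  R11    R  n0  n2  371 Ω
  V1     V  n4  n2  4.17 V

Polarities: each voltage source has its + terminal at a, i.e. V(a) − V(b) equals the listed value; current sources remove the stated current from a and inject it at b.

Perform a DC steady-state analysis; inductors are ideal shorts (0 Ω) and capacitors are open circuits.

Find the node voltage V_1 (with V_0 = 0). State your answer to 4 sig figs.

0.04720 V

Apply KCL at each of the 4 non-ground nodes and solve the resulting linear system.
Node n1: branches {R1, R3, R5, R6, R9} → V_1 = 0.04720
Node n2: branches {R2, R4, L1, R6, C1, R8, R10, R11, V1} → V_2 = 0.000
Node n3: branches {I1, R2, C1, R8, R10} → V_3 = -0.1298
Node n4: branches {I2, R7, R9, V1} → V_4 = 4.170
Source currents: i(L1)=-0.8888, i(V1)=-0.8874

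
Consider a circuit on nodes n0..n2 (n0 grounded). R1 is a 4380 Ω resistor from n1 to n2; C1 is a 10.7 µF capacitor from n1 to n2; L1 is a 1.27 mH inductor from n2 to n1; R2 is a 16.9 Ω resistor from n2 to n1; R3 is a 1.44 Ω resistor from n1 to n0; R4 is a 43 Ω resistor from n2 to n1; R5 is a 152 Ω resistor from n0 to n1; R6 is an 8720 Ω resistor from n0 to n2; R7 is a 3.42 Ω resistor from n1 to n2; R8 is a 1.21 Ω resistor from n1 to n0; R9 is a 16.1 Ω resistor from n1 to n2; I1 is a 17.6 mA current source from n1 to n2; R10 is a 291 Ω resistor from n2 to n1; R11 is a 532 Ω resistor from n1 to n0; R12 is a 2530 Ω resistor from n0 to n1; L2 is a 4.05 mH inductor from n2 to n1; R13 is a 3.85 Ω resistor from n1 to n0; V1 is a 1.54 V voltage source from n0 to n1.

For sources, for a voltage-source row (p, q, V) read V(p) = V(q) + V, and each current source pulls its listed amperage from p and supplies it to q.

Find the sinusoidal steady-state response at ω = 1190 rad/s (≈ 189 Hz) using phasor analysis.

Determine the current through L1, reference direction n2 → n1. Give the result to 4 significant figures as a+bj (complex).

0.01086-0.005588j A

Element admittances at ω=1190 rad/s:
  Y(R1) = 0.0002283+0.000j S between n1,n2
  Y(C1) = 0.000+0.01273j S between n1,n2
  Y(L1) = 0.000-0.6617j S between n2,n1
  Y(R2) = 0.05917+0.000j S between n2,n1
  Y(R3) = 0.6944+0.000j S between n1,n0
  Y(R4) = 0.02326+0.000j S between n2,n1
  Y(R5) = 0.006579+0.000j S between n0,n1
  Y(R6) = 0.0001147+0.000j S between n0,n2
  Y(R7) = 0.2924+0.000j S between n1,n2
  Y(R8) = 0.8264+0.000j S between n1,n0
  Y(R9) = 0.06211+0.000j S between n1,n2
  I1: injects 0.0176 A into n2 (from n1)
  Y(R10) = 0.003436+0.000j S between n2,n1
  Y(R11) = 0.001880+0.000j S between n1,n0
  Y(R12) = 0.0003953+0.000j S between n0,n1
  Y(L2) = 0.000-0.2075j S between n2,n1
  Y(R13) = 0.2597+0.000j S between n1,n0
  V1: constraint V(n0)−V(n1) = 1.54
Assemble and solve the 3×3 MNA system:
  V(n1)=-1.540+0.000j  V(n2)=-1.532+0.01641j
  i(V1)=-2.756+1.882e-06j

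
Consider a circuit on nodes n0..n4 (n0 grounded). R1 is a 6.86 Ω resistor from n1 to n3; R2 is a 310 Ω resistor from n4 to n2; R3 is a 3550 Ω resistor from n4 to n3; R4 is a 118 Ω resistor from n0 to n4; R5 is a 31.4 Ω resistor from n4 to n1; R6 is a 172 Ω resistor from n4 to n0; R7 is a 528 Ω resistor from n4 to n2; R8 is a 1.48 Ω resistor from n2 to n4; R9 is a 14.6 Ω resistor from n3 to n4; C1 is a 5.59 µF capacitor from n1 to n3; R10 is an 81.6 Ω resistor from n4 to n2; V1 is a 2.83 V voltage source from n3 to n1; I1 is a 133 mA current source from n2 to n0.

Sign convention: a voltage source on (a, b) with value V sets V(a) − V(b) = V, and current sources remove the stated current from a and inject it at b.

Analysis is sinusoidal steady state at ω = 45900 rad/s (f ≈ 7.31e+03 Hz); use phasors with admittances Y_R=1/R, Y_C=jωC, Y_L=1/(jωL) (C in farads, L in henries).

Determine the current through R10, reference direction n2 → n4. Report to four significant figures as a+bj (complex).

Apply KCL at each of the 4 non-ground nodes and solve the resulting linear system.
Node n1: branches {R1, R5, C1, V1} → V_1 = -11.24+0.000j
Node n2: branches {R2, R7, R8, R10, I1} → V_2 = -9.500+0.000j
Node n3: branches {R1, R3, R9, C1, V1} → V_3 = -8.412+0.000j
Node n4: branches {R2, R3, R4, R5, R6, R7, R8, R9, R10} → V_4 = -9.308+0.000j
Source currents: i(V1)=-0.4741-0.7261j

-0.002352+0.000j A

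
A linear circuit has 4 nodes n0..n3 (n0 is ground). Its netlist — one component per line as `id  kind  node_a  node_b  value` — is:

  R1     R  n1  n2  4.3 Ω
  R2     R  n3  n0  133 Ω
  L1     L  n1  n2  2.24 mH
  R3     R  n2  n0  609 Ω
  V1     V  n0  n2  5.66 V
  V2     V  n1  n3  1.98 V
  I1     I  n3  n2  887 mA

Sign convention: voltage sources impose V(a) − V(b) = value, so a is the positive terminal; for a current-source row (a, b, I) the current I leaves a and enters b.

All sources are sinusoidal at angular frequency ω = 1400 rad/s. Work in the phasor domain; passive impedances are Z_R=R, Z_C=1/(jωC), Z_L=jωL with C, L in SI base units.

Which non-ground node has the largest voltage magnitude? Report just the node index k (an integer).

MNA unknowns: 3 node voltages V₁..V_3 plus 2 source currents (V1, V2)
R1: Y=0.2326+0.000j on G[1,2]
R2: Y=0.007519+0.000j on G[3,0]
L1: Y=0.000-0.3189j on G[1,2]
R3: Y=0.001642+0.000j on G[2,0]
V1: row V0−V2=5.66, i_V1 at 0,2
V2: row V1−V3=1.98, i_V2 at 1,3
I1: z[3]−=0.887, z[2]+=0.887
solve → V1=-6.910-1.660j, V2=-5.660+0.000j, V3=-8.890-1.660j
aux → i_V1=-0.07614-0.01248j, i_V2=0.8202-0.01248j

3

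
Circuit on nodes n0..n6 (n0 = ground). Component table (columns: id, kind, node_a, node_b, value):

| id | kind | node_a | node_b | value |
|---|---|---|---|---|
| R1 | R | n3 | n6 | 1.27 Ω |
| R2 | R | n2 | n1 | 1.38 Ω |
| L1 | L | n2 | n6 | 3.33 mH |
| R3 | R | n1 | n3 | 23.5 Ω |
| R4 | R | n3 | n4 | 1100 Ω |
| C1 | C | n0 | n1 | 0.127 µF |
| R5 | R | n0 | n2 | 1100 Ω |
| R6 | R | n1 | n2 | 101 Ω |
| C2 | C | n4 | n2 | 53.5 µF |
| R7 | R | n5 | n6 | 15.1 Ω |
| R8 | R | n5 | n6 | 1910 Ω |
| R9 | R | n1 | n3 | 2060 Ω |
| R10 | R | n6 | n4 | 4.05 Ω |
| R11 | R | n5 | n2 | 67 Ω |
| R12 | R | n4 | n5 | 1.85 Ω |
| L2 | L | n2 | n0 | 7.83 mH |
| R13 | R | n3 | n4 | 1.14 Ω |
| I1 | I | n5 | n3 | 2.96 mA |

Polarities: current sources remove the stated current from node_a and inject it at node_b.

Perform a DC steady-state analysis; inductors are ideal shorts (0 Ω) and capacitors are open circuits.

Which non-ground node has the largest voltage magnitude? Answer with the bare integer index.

Element admittances at DC:
  Y(R1) = 0.7874 S between n3,n6
  Y(R2) = 0.7246 S between n2,n1
  L1: short n2↔n6 (DC inductor)
  Y(R3) = 0.04255 S between n1,n3
  Y(R4) = 0.0009091 S between n3,n4
  Y(C1) = 0.000 S between n0,n1
  Y(R5) = 0.0009091 S between n0,n2
  Y(R6) = 0.009901 S between n1,n2
  Y(C2) = 0.000 S between n4,n2
  Y(R7) = 0.06623 S between n5,n6
  Y(R8) = 0.0005236 S between n5,n6
  Y(R9) = 0.0004854 S between n1,n3
  Y(R10) = 0.2469 S between n6,n4
  Y(R11) = 0.01493 S between n5,n2
  Y(R12) = 0.5405 S between n4,n5
  L2: short n2↔n0 (DC inductor)
  Y(R13) = 0.8772 S between n3,n4
  I1: injects 0.00296 A into n3 (from n5)
Assemble and solve the 8×8 MNA system:
  V(n1)=5.590e-05  V(n2)=0.000  V(n3)=0.001010  V(n4)=-0.001409  V(n5)=-0.005981  V(n6)=0.000
  i(L1)=-4.821e-05  i(L2)=0.000

5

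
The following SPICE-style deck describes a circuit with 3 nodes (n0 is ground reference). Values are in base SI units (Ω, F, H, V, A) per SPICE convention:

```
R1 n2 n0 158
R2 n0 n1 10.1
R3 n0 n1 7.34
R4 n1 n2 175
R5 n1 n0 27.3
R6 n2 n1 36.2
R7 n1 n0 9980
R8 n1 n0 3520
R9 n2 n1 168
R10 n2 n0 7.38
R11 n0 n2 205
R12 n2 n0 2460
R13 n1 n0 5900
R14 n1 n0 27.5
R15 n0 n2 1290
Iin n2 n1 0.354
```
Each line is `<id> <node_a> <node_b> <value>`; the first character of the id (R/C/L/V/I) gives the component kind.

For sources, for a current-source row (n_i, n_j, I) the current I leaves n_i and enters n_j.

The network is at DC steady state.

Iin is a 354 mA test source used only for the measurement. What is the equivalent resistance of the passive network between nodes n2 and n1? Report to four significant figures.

R_eq = 7.179 Ω

MNA unknowns: 2 node voltages V₁..V_2
R1: Y=0.006329 on G[2,0]
R2: Y=0.09901 on G[0,1]
R3: Y=0.1362 on G[0,1]
R4: Y=0.005714 on G[1,2]
R5: Y=0.03663 on G[1,0]
R6: Y=0.02762 on G[2,1]
R7: Y=0.0001002 on G[1,0]
R8: Y=0.0002841 on G[1,0]
R9: Y=0.005952 on G[2,1]
R10: Y=0.1355 on G[2,0]
R11: Y=0.004878 on G[0,2]
R12: Y=0.0004065 on G[2,0]
R13: Y=0.0001695 on G[1,0]
R14: Y=0.03636 on G[1,0]
R15: Y=0.0007752 on G[0,2]
Iin: z[2]−=0.354, z[1]+=0.354
solve → V1=0.8230, V2=-1.718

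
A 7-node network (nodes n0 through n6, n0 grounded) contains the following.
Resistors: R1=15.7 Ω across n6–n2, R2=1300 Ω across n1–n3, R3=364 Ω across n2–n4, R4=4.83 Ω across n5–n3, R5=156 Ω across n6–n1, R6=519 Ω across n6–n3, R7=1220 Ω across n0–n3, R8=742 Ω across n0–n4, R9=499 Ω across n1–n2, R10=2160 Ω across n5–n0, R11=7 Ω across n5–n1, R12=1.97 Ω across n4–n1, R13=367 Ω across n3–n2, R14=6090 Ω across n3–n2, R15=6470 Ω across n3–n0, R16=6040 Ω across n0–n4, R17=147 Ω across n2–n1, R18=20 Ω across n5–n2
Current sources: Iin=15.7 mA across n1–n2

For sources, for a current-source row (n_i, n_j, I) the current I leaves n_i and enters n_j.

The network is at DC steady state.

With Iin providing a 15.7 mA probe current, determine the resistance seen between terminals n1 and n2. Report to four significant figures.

R_eq = 17.61 Ω

Apply KCL at each of the 6 non-ground nodes and solve the resulting linear system.
Node n1: branches {R2, R5, R9, R11, R12, R17, Iin} → V_1 = -0.03895
Node n2: branches {R1, R3, R9, R13, R14, R17, R18, Iin} → V_2 = 0.2375
Node n3: branches {R2, R4, R6, R7, R13, R14, R15} → V_3 = 0.04055
Node n4: branches {R3, R8, R12, R16} → V_4 = -0.03735
Node n5: branches {R4, R10, R11, R18} → V_5 = 0.03674
Node n6: branches {R1, R5, R6} → V_6 = 0.2076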